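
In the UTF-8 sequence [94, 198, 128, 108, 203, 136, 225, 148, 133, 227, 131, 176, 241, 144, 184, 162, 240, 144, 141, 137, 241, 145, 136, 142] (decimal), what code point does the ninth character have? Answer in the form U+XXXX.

Offset 0: leading byte 0x5E = 01011110 → 1-byte char #1 = 5E.
Offset 1: leading byte 0xC6 = 11000110 → 2-byte char #2 = C6 80.
Offset 3: leading byte 0x6C = 01101100 → 1-byte char #3 = 6C.
Offset 4: leading byte 0xCB = 11001011 → 2-byte char #4 = CB 88.
Offset 6: leading byte 0xE1 = 11100001 → 3-byte char #5 = E1 94 85.
Offset 9: leading byte 0xE3 = 11100011 → 3-byte char #6 = E3 83 B0.
Offset 12: leading byte 0xF1 = 11110001 → 4-byte char #7 = F1 90 B8 A2.
Offset 16: leading byte 0xF0 = 11110000 → 4-byte char #8 = F0 90 8D 89.
Offset 20: leading byte 0xF1 = 11110001 → 4-byte char #9 = F1 91 88 8E.
Leading byte 0xF1 = 11110001 matches 11110xxx → 4-byte sequence.
Byte 1: 0xF1 = 11110001, payload 001 (3 bits).
Byte 2: 0x91 = 10010001 (10xxxxxx ✓), payload 010001.
Byte 3: 0x88 = 10001000 (10xxxxxx ✓), payload 001000.
Byte 4: 0x8E = 10001110 (10xxxxxx ✓), payload 001110.
Concatenate: 001010001001000001110 = 0x5120E (21 bits → U+5120E).

U+5120E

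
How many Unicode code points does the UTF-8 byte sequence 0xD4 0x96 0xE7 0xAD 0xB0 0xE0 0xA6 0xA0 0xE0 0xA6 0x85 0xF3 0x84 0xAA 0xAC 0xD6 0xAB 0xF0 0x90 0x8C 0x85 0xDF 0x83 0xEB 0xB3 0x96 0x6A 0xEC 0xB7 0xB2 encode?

11

Byte at offset 0: 0xD4 = 11010100 → 2-byte char (#1). Advance 2.
Byte at offset 2: 0xE7 = 11100111 → 3-byte char (#2). Advance 3.
Byte at offset 5: 0xE0 = 11100000 → 3-byte char (#3). Advance 3.
Byte at offset 8: 0xE0 = 11100000 → 3-byte char (#4). Advance 3.
Byte at offset 11: 0xF3 = 11110011 → 4-byte char (#5). Advance 4.
Byte at offset 15: 0xD6 = 11010110 → 2-byte char (#6). Advance 2.
Byte at offset 17: 0xF0 = 11110000 → 4-byte char (#7). Advance 4.
Byte at offset 21: 0xDF = 11011111 → 2-byte char (#8). Advance 2.
Byte at offset 23: 0xEB = 11101011 → 3-byte char (#9). Advance 3.
Byte at offset 26: 0x6A = 01101010 → 1-byte char (#10). Advance 1.
Byte at offset 27: 0xEC = 11101100 → 3-byte char (#11). Advance 3.
Reached end at offset 30 after 11 code points.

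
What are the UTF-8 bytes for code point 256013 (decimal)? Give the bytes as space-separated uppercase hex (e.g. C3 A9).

U+3E80D = 0x3E80D = 256013 decimal. In range U+10000–U+10FFFF → 4-byte form: 11110xxx 10xxxxxx 10xxxxxx 10xxxxxx.
Binary (21 bits): 000111110100000001101.
Split 3+6+6+6: 000 | 111110 | 100000 | 001101.
Byte 1: 11110000 = 0xF0.
Byte 2: 10111110 = 0xBE.
Byte 3: 10100000 = 0xA0.
Byte 4: 10001101 = 0x8D.

F0 BE A0 8D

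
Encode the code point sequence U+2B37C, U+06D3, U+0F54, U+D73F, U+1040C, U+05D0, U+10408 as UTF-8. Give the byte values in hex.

U+2B37C: 4-byte form → F0 AB 8D BC.
U+06D3: 2-byte form → DB 93.
U+0F54: 3-byte form → E0 BD 94.
U+D73F: 3-byte form → ED 9C BF.
U+1040C: 4-byte form → F0 90 90 8C.
U+05D0: 2-byte form → D7 90.
U+10408: 4-byte form → F0 90 90 88.
Concatenated (22 bytes): F0 AB 8D BC DB 93 E0 BD 94 ED 9C BF F0 90 90 8C D7 90 F0 90 90 88.

F0 AB 8D BC DB 93 E0 BD 94 ED 9C BF F0 90 90 8C D7 90 F0 90 90 88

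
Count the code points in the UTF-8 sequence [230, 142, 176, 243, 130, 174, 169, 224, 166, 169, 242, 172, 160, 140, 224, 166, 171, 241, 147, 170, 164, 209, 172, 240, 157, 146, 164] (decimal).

8

Byte at offset 0: 0xE6 = 11100110 → 3-byte char (#1). Advance 3.
Byte at offset 3: 0xF3 = 11110011 → 4-byte char (#2). Advance 4.
Byte at offset 7: 0xE0 = 11100000 → 3-byte char (#3). Advance 3.
Byte at offset 10: 0xF2 = 11110010 → 4-byte char (#4). Advance 4.
Byte at offset 14: 0xE0 = 11100000 → 3-byte char (#5). Advance 3.
Byte at offset 17: 0xF1 = 11110001 → 4-byte char (#6). Advance 4.
Byte at offset 21: 0xD1 = 11010001 → 2-byte char (#7). Advance 2.
Byte at offset 23: 0xF0 = 11110000 → 4-byte char (#8). Advance 4.
Reached end at offset 27 after 8 code points.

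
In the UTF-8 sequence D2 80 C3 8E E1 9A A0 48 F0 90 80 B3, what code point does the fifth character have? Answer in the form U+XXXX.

Offset 0: leading byte 0xD2 = 11010010 → 2-byte char #1 = D2 80.
Offset 2: leading byte 0xC3 = 11000011 → 2-byte char #2 = C3 8E.
Offset 4: leading byte 0xE1 = 11100001 → 3-byte char #3 = E1 9A A0.
Offset 7: leading byte 0x48 = 01001000 → 1-byte char #4 = 48.
Offset 8: leading byte 0xF0 = 11110000 → 4-byte char #5 = F0 90 80 B3.
Leading byte 0xF0 = 11110000 matches 11110xxx → 4-byte sequence.
Byte 1: 0xF0 = 11110000, payload 000 (3 bits).
Byte 2: 0x90 = 10010000 (10xxxxxx ✓), payload 010000.
Byte 3: 0x80 = 10000000 (10xxxxxx ✓), payload 000000.
Byte 4: 0xB3 = 10110011 (10xxxxxx ✓), payload 110011.
Concatenate: 000010000000000110011 = 0x10033 (21 bits → U+10033).

U+10033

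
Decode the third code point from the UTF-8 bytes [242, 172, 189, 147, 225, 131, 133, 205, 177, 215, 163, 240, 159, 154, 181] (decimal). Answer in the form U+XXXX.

Offset 0: leading byte 0xF2 = 11110010 → 4-byte char #1 = F2 AC BD 93.
Offset 4: leading byte 0xE1 = 11100001 → 3-byte char #2 = E1 83 85.
Offset 7: leading byte 0xCD = 11001101 → 2-byte char #3 = CD B1.
Leading byte 0xCD = 11001101 matches 110xxxxx → 2-byte sequence.
Byte 1: 0xCD = 11001101, payload 01101 (5 bits).
Byte 2: 0xB1 = 10110001 (10xxxxxx ✓), payload 110001.
Concatenate: 01101110001 = 0x371 (11 bits → U+0371).

U+0371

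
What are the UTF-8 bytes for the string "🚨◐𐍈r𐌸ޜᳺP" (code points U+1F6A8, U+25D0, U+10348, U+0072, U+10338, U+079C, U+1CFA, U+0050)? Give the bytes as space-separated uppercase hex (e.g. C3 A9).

F0 9F 9A A8 E2 97 90 F0 90 8D 88 72 F0 90 8C B8 DE 9C E1 B3 BA 50

U+1F6A8: 4-byte form → F0 9F 9A A8.
U+25D0: 3-byte form → E2 97 90.
U+10348: 4-byte form → F0 90 8D 88.
U+0072: 1-byte form → 72.
U+10338: 4-byte form → F0 90 8C B8.
U+079C: 2-byte form → DE 9C.
U+1CFA: 3-byte form → E1 B3 BA.
U+0050: 1-byte form → 50.
Concatenated (22 bytes): F0 9F 9A A8 E2 97 90 F0 90 8D 88 72 F0 90 8C B8 DE 9C E1 B3 BA 50.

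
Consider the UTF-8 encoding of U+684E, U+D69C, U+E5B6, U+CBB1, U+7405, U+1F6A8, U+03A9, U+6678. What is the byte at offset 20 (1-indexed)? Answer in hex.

1-indexed offset 20 is 0-indexed offset 19.
U+684E → 3-byte form E6 A1 8E at offsets 0–2.
U+D69C → 3-byte form ED 9A 9C at offsets 3–5.
U+E5B6 → 3-byte form EE 96 B6 at offsets 6–8.
U+CBB1 → 3-byte form EC AE B1 at offsets 9–11.
U+7405 → 3-byte form E7 90 85 at offsets 12–14.
U+1F6A8 → 4-byte form F0 9F 9A A8 at offsets 15–18.
U+03A9 → 2-byte form CE A9 at offsets 19–20.
Offset 19 falls in char 7's range; it's byte 1 of CE A9 = 0xCE.

0xCE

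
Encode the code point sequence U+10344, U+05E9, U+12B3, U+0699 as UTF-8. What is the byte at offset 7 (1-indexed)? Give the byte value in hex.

0xE1

1-indexed offset 7 is 0-indexed offset 6.
U+10344 → 4-byte form F0 90 8D 84 at offsets 0–3.
U+05E9 → 2-byte form D7 A9 at offsets 4–5.
U+12B3 → 3-byte form E1 8A B3 at offsets 6–8.
Offset 6 falls in char 3's range; it's byte 1 of E1 8A B3 = 0xE1.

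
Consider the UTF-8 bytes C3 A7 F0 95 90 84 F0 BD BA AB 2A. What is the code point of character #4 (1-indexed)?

U+002A

Offset 0: leading byte 0xC3 = 11000011 → 2-byte char #1 = C3 A7.
Offset 2: leading byte 0xF0 = 11110000 → 4-byte char #2 = F0 95 90 84.
Offset 6: leading byte 0xF0 = 11110000 → 4-byte char #3 = F0 BD BA AB.
Offset 10: leading byte 0x2A = 00101010 → 1-byte char #4 = 2A.
Leading byte 0x2A = 00101010 matches 0xxxxxxx → 1-byte sequence.
Byte 1: 0x2A = 00101010, payload 0101010 (7 bits).
Concatenate: 0101010 = 0x2A (7 bits → U+002A).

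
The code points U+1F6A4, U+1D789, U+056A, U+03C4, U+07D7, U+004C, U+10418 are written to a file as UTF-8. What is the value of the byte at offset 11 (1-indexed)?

1-indexed offset 11 is 0-indexed offset 10.
U+1F6A4 → 4-byte form F0 9F 9A A4 at offsets 0–3.
U+1D789 → 4-byte form F0 9D 9E 89 at offsets 4–7.
U+056A → 2-byte form D5 AA at offsets 8–9.
U+03C4 → 2-byte form CF 84 at offsets 10–11.
Offset 10 falls in char 4's range; it's byte 1 of CF 84 = 0xCF.

0xCF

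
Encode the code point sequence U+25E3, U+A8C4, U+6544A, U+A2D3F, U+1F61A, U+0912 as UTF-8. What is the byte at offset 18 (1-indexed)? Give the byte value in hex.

0x9A

1-indexed offset 18 is 0-indexed offset 17.
U+25E3 → 3-byte form E2 97 A3 at offsets 0–2.
U+A8C4 → 3-byte form EA A3 84 at offsets 3–5.
U+6544A → 4-byte form F1 A5 91 8A at offsets 6–9.
U+A2D3F → 4-byte form F2 A2 B4 BF at offsets 10–13.
U+1F61A → 4-byte form F0 9F 98 9A at offsets 14–17.
Offset 17 falls in char 5's range; it's byte 4 of F0 9F 98 9A = 0x9A.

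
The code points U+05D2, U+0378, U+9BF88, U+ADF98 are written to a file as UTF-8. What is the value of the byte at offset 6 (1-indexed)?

0x9B

1-indexed offset 6 is 0-indexed offset 5.
U+05D2 → 2-byte form D7 92 at offsets 0–1.
U+0378 → 2-byte form CD B8 at offsets 2–3.
U+9BF88 → 4-byte form F2 9B BE 88 at offsets 4–7.
Offset 5 falls in char 3's range; it's byte 2 of F2 9B BE 88 = 0x9B.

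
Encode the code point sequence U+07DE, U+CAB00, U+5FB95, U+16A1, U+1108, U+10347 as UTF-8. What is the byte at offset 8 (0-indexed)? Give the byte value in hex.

U+07DE → 2-byte form DF 9E at offsets 0–1.
U+CAB00 → 4-byte form F3 8A AC 80 at offsets 2–5.
U+5FB95 → 4-byte form F1 9F AE 95 at offsets 6–9.
Offset 8 falls in char 3's range; it's byte 3 of F1 9F AE 95 = 0xAE.

0xAE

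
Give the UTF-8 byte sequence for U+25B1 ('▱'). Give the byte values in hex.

E2 96 B1

U+25B1 = 0x25B1 = 9649 decimal. In range U+0800–U+FFFF → 3-byte form: 1110xxxx 10xxxxxx 10xxxxxx.
Binary (16 bits): 0010010110110001.
Split 4+6+6: 0010 | 010110 | 110001.
Byte 1: 11100010 = 0xE2.
Byte 2: 10010110 = 0x96.
Byte 3: 10110001 = 0xB1.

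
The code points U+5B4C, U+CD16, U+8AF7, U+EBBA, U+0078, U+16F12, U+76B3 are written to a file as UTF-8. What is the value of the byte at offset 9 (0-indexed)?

U+5B4C → 3-byte form E5 AD 8C at offsets 0–2.
U+CD16 → 3-byte form EC B4 96 at offsets 3–5.
U+8AF7 → 3-byte form E8 AB B7 at offsets 6–8.
U+EBBA → 3-byte form EE AE BA at offsets 9–11.
Offset 9 falls in char 4's range; it's byte 1 of EE AE BA = 0xEE.

0xEE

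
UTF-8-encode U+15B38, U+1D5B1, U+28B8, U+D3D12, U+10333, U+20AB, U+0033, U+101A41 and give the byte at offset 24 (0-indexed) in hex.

0x81

U+15B38 → 4-byte form F0 95 AC B8 at offsets 0–3.
U+1D5B1 → 4-byte form F0 9D 96 B1 at offsets 4–7.
U+28B8 → 3-byte form E2 A2 B8 at offsets 8–10.
U+D3D12 → 4-byte form F3 93 B4 92 at offsets 11–14.
U+10333 → 4-byte form F0 90 8C B3 at offsets 15–18.
U+20AB → 3-byte form E2 82 AB at offsets 19–21.
U+0033 → 1-byte form 33 at offsets 22–22.
U+101A41 → 4-byte form F4 81 A9 81 at offsets 23–26.
Offset 24 falls in char 8's range; it's byte 2 of F4 81 A9 81 = 0x81.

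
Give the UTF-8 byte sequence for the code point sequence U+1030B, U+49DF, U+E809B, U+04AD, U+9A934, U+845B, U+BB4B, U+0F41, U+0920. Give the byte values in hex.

U+1030B: 4-byte form → F0 90 8C 8B.
U+49DF: 3-byte form → E4 A7 9F.
U+E809B: 4-byte form → F3 A8 82 9B.
U+04AD: 2-byte form → D2 AD.
U+9A934: 4-byte form → F2 9A A4 B4.
U+845B: 3-byte form → E8 91 9B.
U+BB4B: 3-byte form → EB AD 8B.
U+0F41: 3-byte form → E0 BD 81.
U+0920: 3-byte form → E0 A4 A0.
Concatenated (29 bytes): F0 90 8C 8B E4 A7 9F F3 A8 82 9B D2 AD F2 9A A4 B4 E8 91 9B EB AD 8B E0 BD 81 E0 A4 A0.

F0 90 8C 8B E4 A7 9F F3 A8 82 9B D2 AD F2 9A A4 B4 E8 91 9B EB AD 8B E0 BD 81 E0 A4 A0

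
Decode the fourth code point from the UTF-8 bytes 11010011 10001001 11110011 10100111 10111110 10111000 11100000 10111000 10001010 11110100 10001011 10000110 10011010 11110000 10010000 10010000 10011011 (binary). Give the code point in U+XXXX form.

U+10B19A

Offset 0: leading byte 0xD3 = 11010011 → 2-byte char #1 = D3 89.
Offset 2: leading byte 0xF3 = 11110011 → 4-byte char #2 = F3 A7 BE B8.
Offset 6: leading byte 0xE0 = 11100000 → 3-byte char #3 = E0 B8 8A.
Offset 9: leading byte 0xF4 = 11110100 → 4-byte char #4 = F4 8B 86 9A.
Leading byte 0xF4 = 11110100 matches 11110xxx → 4-byte sequence.
Byte 1: 0xF4 = 11110100, payload 100 (3 bits).
Byte 2: 0x8B = 10001011 (10xxxxxx ✓), payload 001011.
Byte 3: 0x86 = 10000110 (10xxxxxx ✓), payload 000110.
Byte 4: 0x9A = 10011010 (10xxxxxx ✓), payload 011010.
Concatenate: 100001011000110011010 = 0x10B19A (21 bits → U+10B19A).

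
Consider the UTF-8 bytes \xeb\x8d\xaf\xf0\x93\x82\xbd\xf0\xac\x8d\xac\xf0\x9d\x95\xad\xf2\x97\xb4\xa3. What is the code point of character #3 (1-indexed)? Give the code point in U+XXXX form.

Offset 0: leading byte 0xEB = 11101011 → 3-byte char #1 = EB 8D AF.
Offset 3: leading byte 0xF0 = 11110000 → 4-byte char #2 = F0 93 82 BD.
Offset 7: leading byte 0xF0 = 11110000 → 4-byte char #3 = F0 AC 8D AC.
Leading byte 0xF0 = 11110000 matches 11110xxx → 4-byte sequence.
Byte 1: 0xF0 = 11110000, payload 000 (3 bits).
Byte 2: 0xAC = 10101100 (10xxxxxx ✓), payload 101100.
Byte 3: 0x8D = 10001101 (10xxxxxx ✓), payload 001101.
Byte 4: 0xAC = 10101100 (10xxxxxx ✓), payload 101100.
Concatenate: 000101100001101101100 = 0x2C36C (21 bits → U+2C36C).

U+2C36C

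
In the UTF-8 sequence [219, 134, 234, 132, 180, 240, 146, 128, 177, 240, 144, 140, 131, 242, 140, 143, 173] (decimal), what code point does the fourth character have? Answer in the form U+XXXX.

Offset 0: leading byte 0xDB = 11011011 → 2-byte char #1 = DB 86.
Offset 2: leading byte 0xEA = 11101010 → 3-byte char #2 = EA 84 B4.
Offset 5: leading byte 0xF0 = 11110000 → 4-byte char #3 = F0 92 80 B1.
Offset 9: leading byte 0xF0 = 11110000 → 4-byte char #4 = F0 90 8C 83.
Leading byte 0xF0 = 11110000 matches 11110xxx → 4-byte sequence.
Byte 1: 0xF0 = 11110000, payload 000 (3 bits).
Byte 2: 0x90 = 10010000 (10xxxxxx ✓), payload 010000.
Byte 3: 0x8C = 10001100 (10xxxxxx ✓), payload 001100.
Byte 4: 0x83 = 10000011 (10xxxxxx ✓), payload 000011.
Concatenate: 000010000001100000011 = 0x10303 (21 bits → U+10303).

U+10303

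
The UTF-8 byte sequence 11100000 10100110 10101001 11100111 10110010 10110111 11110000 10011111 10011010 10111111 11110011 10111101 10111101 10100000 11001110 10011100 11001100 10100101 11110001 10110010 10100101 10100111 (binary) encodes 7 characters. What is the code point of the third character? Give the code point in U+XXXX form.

U+1F6BF

Offset 0: leading byte 0xE0 = 11100000 → 3-byte char #1 = E0 A6 A9.
Offset 3: leading byte 0xE7 = 11100111 → 3-byte char #2 = E7 B2 B7.
Offset 6: leading byte 0xF0 = 11110000 → 4-byte char #3 = F0 9F 9A BF.
Leading byte 0xF0 = 11110000 matches 11110xxx → 4-byte sequence.
Byte 1: 0xF0 = 11110000, payload 000 (3 bits).
Byte 2: 0x9F = 10011111 (10xxxxxx ✓), payload 011111.
Byte 3: 0x9A = 10011010 (10xxxxxx ✓), payload 011010.
Byte 4: 0xBF = 10111111 (10xxxxxx ✓), payload 111111.
Concatenate: 000011111011010111111 = 0x1F6BF (21 bits → U+1F6BF).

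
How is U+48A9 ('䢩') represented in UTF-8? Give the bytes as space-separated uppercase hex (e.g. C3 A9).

U+48A9 = 0x48A9 = 18601 decimal. In range U+0800–U+FFFF → 3-byte form: 1110xxxx 10xxxxxx 10xxxxxx.
Binary (16 bits): 0100100010101001.
Split 4+6+6: 0100 | 100010 | 101001.
Byte 1: 11100100 = 0xE4.
Byte 2: 10100010 = 0xA2.
Byte 3: 10101001 = 0xA9.

E4 A2 A9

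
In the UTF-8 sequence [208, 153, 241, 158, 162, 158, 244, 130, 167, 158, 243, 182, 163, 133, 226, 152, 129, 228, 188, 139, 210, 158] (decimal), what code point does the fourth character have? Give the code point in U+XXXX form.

Offset 0: leading byte 0xD0 = 11010000 → 2-byte char #1 = D0 99.
Offset 2: leading byte 0xF1 = 11110001 → 4-byte char #2 = F1 9E A2 9E.
Offset 6: leading byte 0xF4 = 11110100 → 4-byte char #3 = F4 82 A7 9E.
Offset 10: leading byte 0xF3 = 11110011 → 4-byte char #4 = F3 B6 A3 85.
Leading byte 0xF3 = 11110011 matches 11110xxx → 4-byte sequence.
Byte 1: 0xF3 = 11110011, payload 011 (3 bits).
Byte 2: 0xB6 = 10110110 (10xxxxxx ✓), payload 110110.
Byte 3: 0xA3 = 10100011 (10xxxxxx ✓), payload 100011.
Byte 4: 0x85 = 10000101 (10xxxxxx ✓), payload 000101.
Concatenate: 011110110100011000101 = 0xF68C5 (21 bits → U+F68C5).

U+F68C5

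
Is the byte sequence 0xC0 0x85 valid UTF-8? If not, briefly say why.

invalid (overlong encoding)

Leading byte 0xC0 = 11000000 → 2-byte form.
Continuation bytes all match 10xxxxxx. Payload decodes to 0x5.
But 0x5 < 0x80, the minimum for a 2-byte sequence — this is an overlong encoding.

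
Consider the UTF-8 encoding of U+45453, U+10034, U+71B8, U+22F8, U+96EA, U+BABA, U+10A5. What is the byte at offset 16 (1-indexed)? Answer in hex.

0x9B

1-indexed offset 16 is 0-indexed offset 15.
U+45453 → 4-byte form F1 85 91 93 at offsets 0–3.
U+10034 → 4-byte form F0 90 80 B4 at offsets 4–7.
U+71B8 → 3-byte form E7 86 B8 at offsets 8–10.
U+22F8 → 3-byte form E2 8B B8 at offsets 11–13.
U+96EA → 3-byte form E9 9B AA at offsets 14–16.
Offset 15 falls in char 5's range; it's byte 2 of E9 9B AA = 0x9B.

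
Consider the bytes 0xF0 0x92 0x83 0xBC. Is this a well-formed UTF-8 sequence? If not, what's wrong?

Leading byte 0xF0 = 11110000 → 4-byte form.
Continuation bytes 0x92=10010010, 0x83=10000011, 0xBC=10111100 all match 10xxxxxx.
Decoded value 0x120FC is ≥ 0x10000 (shortest form) and not a surrogate.

valid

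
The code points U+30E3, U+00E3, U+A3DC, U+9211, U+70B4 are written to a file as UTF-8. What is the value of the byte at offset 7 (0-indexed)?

U+30E3 → 3-byte form E3 83 A3 at offsets 0–2.
U+00E3 → 2-byte form C3 A3 at offsets 3–4.
U+A3DC → 3-byte form EA 8F 9C at offsets 5–7.
Offset 7 falls in char 3's range; it's byte 3 of EA 8F 9C = 0x9C.

0x9C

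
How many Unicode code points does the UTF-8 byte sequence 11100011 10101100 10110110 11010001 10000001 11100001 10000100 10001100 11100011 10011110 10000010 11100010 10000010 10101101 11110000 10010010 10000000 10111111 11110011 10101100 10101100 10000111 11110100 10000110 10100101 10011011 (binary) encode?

Byte at offset 0: 0xE3 = 11100011 → 3-byte char (#1). Advance 3.
Byte at offset 3: 0xD1 = 11010001 → 2-byte char (#2). Advance 2.
Byte at offset 5: 0xE1 = 11100001 → 3-byte char (#3). Advance 3.
Byte at offset 8: 0xE3 = 11100011 → 3-byte char (#4). Advance 3.
Byte at offset 11: 0xE2 = 11100010 → 3-byte char (#5). Advance 3.
Byte at offset 14: 0xF0 = 11110000 → 4-byte char (#6). Advance 4.
Byte at offset 18: 0xF3 = 11110011 → 4-byte char (#7). Advance 4.
Byte at offset 22: 0xF4 = 11110100 → 4-byte char (#8). Advance 4.
Reached end at offset 26 after 8 code points.

8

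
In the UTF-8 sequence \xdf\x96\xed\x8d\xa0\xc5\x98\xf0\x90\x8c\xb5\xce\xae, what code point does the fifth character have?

U+03AE

Offset 0: leading byte 0xDF = 11011111 → 2-byte char #1 = DF 96.
Offset 2: leading byte 0xED = 11101101 → 3-byte char #2 = ED 8D A0.
Offset 5: leading byte 0xC5 = 11000101 → 2-byte char #3 = C5 98.
Offset 7: leading byte 0xF0 = 11110000 → 4-byte char #4 = F0 90 8C B5.
Offset 11: leading byte 0xCE = 11001110 → 2-byte char #5 = CE AE.
Leading byte 0xCE = 11001110 matches 110xxxxx → 2-byte sequence.
Byte 1: 0xCE = 11001110, payload 01110 (5 bits).
Byte 2: 0xAE = 10101110 (10xxxxxx ✓), payload 101110.
Concatenate: 01110101110 = 0x3AE (11 bits → U+03AE).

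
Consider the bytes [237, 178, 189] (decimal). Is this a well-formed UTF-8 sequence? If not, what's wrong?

invalid (encodes a surrogate (U+D800–U+DFFF))

Structurally a 3-byte sequence; payload = 0xDCBD.
But 0xDCBD is in U+D800–U+DFFF, the surrogate range. Surrogates are not Unicode scalar values and are forbidden in UTF-8.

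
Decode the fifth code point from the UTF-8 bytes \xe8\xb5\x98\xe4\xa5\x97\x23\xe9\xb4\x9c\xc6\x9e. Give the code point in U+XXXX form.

Offset 0: leading byte 0xE8 = 11101000 → 3-byte char #1 = E8 B5 98.
Offset 3: leading byte 0xE4 = 11100100 → 3-byte char #2 = E4 A5 97.
Offset 6: leading byte 0x23 = 00100011 → 1-byte char #3 = 23.
Offset 7: leading byte 0xE9 = 11101001 → 3-byte char #4 = E9 B4 9C.
Offset 10: leading byte 0xC6 = 11000110 → 2-byte char #5 = C6 9E.
Leading byte 0xC6 = 11000110 matches 110xxxxx → 2-byte sequence.
Byte 1: 0xC6 = 11000110, payload 00110 (5 bits).
Byte 2: 0x9E = 10011110 (10xxxxxx ✓), payload 011110.
Concatenate: 00110011110 = 0x19E (11 bits → U+019E).

U+019E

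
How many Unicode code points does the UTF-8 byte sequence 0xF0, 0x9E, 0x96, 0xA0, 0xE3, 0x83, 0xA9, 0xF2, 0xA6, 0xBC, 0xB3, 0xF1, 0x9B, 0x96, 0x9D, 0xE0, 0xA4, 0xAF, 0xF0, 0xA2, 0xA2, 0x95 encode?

Byte at offset 0: 0xF0 = 11110000 → 4-byte char (#1). Advance 4.
Byte at offset 4: 0xE3 = 11100011 → 3-byte char (#2). Advance 3.
Byte at offset 7: 0xF2 = 11110010 → 4-byte char (#3). Advance 4.
Byte at offset 11: 0xF1 = 11110001 → 4-byte char (#4). Advance 4.
Byte at offset 15: 0xE0 = 11100000 → 3-byte char (#5). Advance 3.
Byte at offset 18: 0xF0 = 11110000 → 4-byte char (#6). Advance 4.
Reached end at offset 22 after 6 code points.

6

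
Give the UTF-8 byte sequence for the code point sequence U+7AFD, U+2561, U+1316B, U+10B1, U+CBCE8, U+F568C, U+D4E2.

U+7AFD: 3-byte form → E7 AB BD.
U+2561: 3-byte form → E2 95 A1.
U+1316B: 4-byte form → F0 93 85 AB.
U+10B1: 3-byte form → E1 82 B1.
U+CBCE8: 4-byte form → F3 8B B3 A8.
U+F568C: 4-byte form → F3 B5 9A 8C.
U+D4E2: 3-byte form → ED 93 A2.
Concatenated (24 bytes): E7 AB BD E2 95 A1 F0 93 85 AB E1 82 B1 F3 8B B3 A8 F3 B5 9A 8C ED 93 A2.

E7 AB BD E2 95 A1 F0 93 85 AB E1 82 B1 F3 8B B3 A8 F3 B5 9A 8C ED 93 A2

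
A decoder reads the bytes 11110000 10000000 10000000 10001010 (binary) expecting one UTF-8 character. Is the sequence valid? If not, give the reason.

Leading byte 0xF0 = 11110000 → 4-byte form.
Continuation bytes all match 10xxxxxx. Payload decodes to 0xA.
But 0xA < 0x10000, the minimum for a 4-byte sequence — this is an overlong encoding.

invalid (overlong encoding)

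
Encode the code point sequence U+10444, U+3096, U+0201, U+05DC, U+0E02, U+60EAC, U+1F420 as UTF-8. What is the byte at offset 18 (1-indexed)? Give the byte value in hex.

1-indexed offset 18 is 0-indexed offset 17.
U+10444 → 4-byte form F0 90 91 84 at offsets 0–3.
U+3096 → 3-byte form E3 82 96 at offsets 4–6.
U+0201 → 2-byte form C8 81 at offsets 7–8.
U+05DC → 2-byte form D7 9C at offsets 9–10.
U+0E02 → 3-byte form E0 B8 82 at offsets 11–13.
U+60EAC → 4-byte form F1 A0 BA AC at offsets 14–17.
Offset 17 falls in char 6's range; it's byte 4 of F1 A0 BA AC = 0xAC.

0xAC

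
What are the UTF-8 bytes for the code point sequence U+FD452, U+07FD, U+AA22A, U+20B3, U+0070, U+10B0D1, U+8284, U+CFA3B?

F3 BD 91 92 DF BD F2 AA 88 AA E2 82 B3 70 F4 8B 83 91 E8 8A 84 F3 8F A8 BB

U+FD452: 4-byte form → F3 BD 91 92.
U+07FD: 2-byte form → DF BD.
U+AA22A: 4-byte form → F2 AA 88 AA.
U+20B3: 3-byte form → E2 82 B3.
U+0070: 1-byte form → 70.
U+10B0D1: 4-byte form → F4 8B 83 91.
U+8284: 3-byte form → E8 8A 84.
U+CFA3B: 4-byte form → F3 8F A8 BB.
Concatenated (25 bytes): F3 BD 91 92 DF BD F2 AA 88 AA E2 82 B3 70 F4 8B 83 91 E8 8A 84 F3 8F A8 BB.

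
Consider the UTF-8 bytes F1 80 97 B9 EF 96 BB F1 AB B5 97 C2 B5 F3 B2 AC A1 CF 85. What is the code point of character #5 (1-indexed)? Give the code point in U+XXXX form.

U+F2B21

Offset 0: leading byte 0xF1 = 11110001 → 4-byte char #1 = F1 80 97 B9.
Offset 4: leading byte 0xEF = 11101111 → 3-byte char #2 = EF 96 BB.
Offset 7: leading byte 0xF1 = 11110001 → 4-byte char #3 = F1 AB B5 97.
Offset 11: leading byte 0xC2 = 11000010 → 2-byte char #4 = C2 B5.
Offset 13: leading byte 0xF3 = 11110011 → 4-byte char #5 = F3 B2 AC A1.
Leading byte 0xF3 = 11110011 matches 11110xxx → 4-byte sequence.
Byte 1: 0xF3 = 11110011, payload 011 (3 bits).
Byte 2: 0xB2 = 10110010 (10xxxxxx ✓), payload 110010.
Byte 3: 0xAC = 10101100 (10xxxxxx ✓), payload 101100.
Byte 4: 0xA1 = 10100001 (10xxxxxx ✓), payload 100001.
Concatenate: 011110010101100100001 = 0xF2B21 (21 bits → U+F2B21).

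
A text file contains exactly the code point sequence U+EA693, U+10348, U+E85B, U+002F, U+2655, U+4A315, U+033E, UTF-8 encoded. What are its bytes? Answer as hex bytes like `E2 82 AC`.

U+EA693: 4-byte form → F3 AA 9A 93.
U+10348: 4-byte form → F0 90 8D 88.
U+E85B: 3-byte form → EE A1 9B.
U+002F: 1-byte form → 2F.
U+2655: 3-byte form → E2 99 95.
U+4A315: 4-byte form → F1 8A 8C 95.
U+033E: 2-byte form → CC BE.
Concatenated (21 bytes): F3 AA 9A 93 F0 90 8D 88 EE A1 9B 2F E2 99 95 F1 8A 8C 95 CC BE.

F3 AA 9A 93 F0 90 8D 88 EE A1 9B 2F E2 99 95 F1 8A 8C 95 CC BE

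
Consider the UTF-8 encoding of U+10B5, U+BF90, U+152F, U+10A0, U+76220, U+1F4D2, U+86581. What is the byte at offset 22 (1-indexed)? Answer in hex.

1-indexed offset 22 is 0-indexed offset 21.
U+10B5 → 3-byte form E1 82 B5 at offsets 0–2.
U+BF90 → 3-byte form EB BE 90 at offsets 3–5.
U+152F → 3-byte form E1 94 AF at offsets 6–8.
U+10A0 → 3-byte form E1 82 A0 at offsets 9–11.
U+76220 → 4-byte form F1 B6 88 A0 at offsets 12–15.
U+1F4D2 → 4-byte form F0 9F 93 92 at offsets 16–19.
U+86581 → 4-byte form F2 86 96 81 at offsets 20–23.
Offset 21 falls in char 7's range; it's byte 2 of F2 86 96 81 = 0x86.

0x86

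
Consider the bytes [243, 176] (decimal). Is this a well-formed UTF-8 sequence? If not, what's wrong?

Leading byte 0xF3 = 11110011 → 4-byte form, but only 2 bytes are present.

invalid (sequence truncated)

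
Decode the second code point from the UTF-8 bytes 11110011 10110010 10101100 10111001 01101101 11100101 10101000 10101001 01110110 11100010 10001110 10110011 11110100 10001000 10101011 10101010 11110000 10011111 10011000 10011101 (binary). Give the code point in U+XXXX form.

Offset 0: leading byte 0xF3 = 11110011 → 4-byte char #1 = F3 B2 AC B9.
Offset 4: leading byte 0x6D = 01101101 → 1-byte char #2 = 6D.
Leading byte 0x6D = 01101101 matches 0xxxxxxx → 1-byte sequence.
Byte 1: 0x6D = 01101101, payload 1101101 (7 bits).
Concatenate: 1101101 = 0x6D (7 bits → U+006D).

U+006D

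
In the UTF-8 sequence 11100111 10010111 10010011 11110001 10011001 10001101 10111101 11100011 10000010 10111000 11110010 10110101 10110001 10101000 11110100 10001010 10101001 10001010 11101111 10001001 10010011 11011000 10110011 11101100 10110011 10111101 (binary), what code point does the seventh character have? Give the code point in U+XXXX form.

U+0633

Offset 0: leading byte 0xE7 = 11100111 → 3-byte char #1 = E7 97 93.
Offset 3: leading byte 0xF1 = 11110001 → 4-byte char #2 = F1 99 8D BD.
Offset 7: leading byte 0xE3 = 11100011 → 3-byte char #3 = E3 82 B8.
Offset 10: leading byte 0xF2 = 11110010 → 4-byte char #4 = F2 B5 B1 A8.
Offset 14: leading byte 0xF4 = 11110100 → 4-byte char #5 = F4 8A A9 8A.
Offset 18: leading byte 0xEF = 11101111 → 3-byte char #6 = EF 89 93.
Offset 21: leading byte 0xD8 = 11011000 → 2-byte char #7 = D8 B3.
Leading byte 0xD8 = 11011000 matches 110xxxxx → 2-byte sequence.
Byte 1: 0xD8 = 11011000, payload 11000 (5 bits).
Byte 2: 0xB3 = 10110011 (10xxxxxx ✓), payload 110011.
Concatenate: 11000110011 = 0x633 (11 bits → U+0633).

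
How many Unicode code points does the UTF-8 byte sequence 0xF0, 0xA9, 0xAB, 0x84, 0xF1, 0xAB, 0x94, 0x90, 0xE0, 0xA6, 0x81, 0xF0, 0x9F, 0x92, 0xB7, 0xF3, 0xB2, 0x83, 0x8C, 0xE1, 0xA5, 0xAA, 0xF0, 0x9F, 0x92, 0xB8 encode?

Byte at offset 0: 0xF0 = 11110000 → 4-byte char (#1). Advance 4.
Byte at offset 4: 0xF1 = 11110001 → 4-byte char (#2). Advance 4.
Byte at offset 8: 0xE0 = 11100000 → 3-byte char (#3). Advance 3.
Byte at offset 11: 0xF0 = 11110000 → 4-byte char (#4). Advance 4.
Byte at offset 15: 0xF3 = 11110011 → 4-byte char (#5). Advance 4.
Byte at offset 19: 0xE1 = 11100001 → 3-byte char (#6). Advance 3.
Byte at offset 22: 0xF0 = 11110000 → 4-byte char (#7). Advance 4.
Reached end at offset 26 after 7 code points.

7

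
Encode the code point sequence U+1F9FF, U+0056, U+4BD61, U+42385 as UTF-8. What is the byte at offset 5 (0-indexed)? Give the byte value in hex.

0xF1

U+1F9FF → 4-byte form F0 9F A7 BF at offsets 0–3.
U+0056 → 1-byte form 56 at offsets 4–4.
U+4BD61 → 4-byte form F1 8B B5 A1 at offsets 5–8.
Offset 5 falls in char 3's range; it's byte 1 of F1 8B B5 A1 = 0xF1.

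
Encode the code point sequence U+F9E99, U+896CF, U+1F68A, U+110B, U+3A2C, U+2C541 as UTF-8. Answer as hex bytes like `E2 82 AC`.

F3 B9 BA 99 F2 89 9B 8F F0 9F 9A 8A E1 84 8B E3 A8 AC F0 AC 95 81

U+F9E99: 4-byte form → F3 B9 BA 99.
U+896CF: 4-byte form → F2 89 9B 8F.
U+1F68A: 4-byte form → F0 9F 9A 8A.
U+110B: 3-byte form → E1 84 8B.
U+3A2C: 3-byte form → E3 A8 AC.
U+2C541: 4-byte form → F0 AC 95 81.
Concatenated (22 bytes): F3 B9 BA 99 F2 89 9B 8F F0 9F 9A 8A E1 84 8B E3 A8 AC F0 AC 95 81.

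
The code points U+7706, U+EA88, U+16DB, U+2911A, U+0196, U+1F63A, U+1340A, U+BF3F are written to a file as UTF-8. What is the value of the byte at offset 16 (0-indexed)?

0x9F

U+7706 → 3-byte form E7 9C 86 at offsets 0–2.
U+EA88 → 3-byte form EE AA 88 at offsets 3–5.
U+16DB → 3-byte form E1 9B 9B at offsets 6–8.
U+2911A → 4-byte form F0 A9 84 9A at offsets 9–12.
U+0196 → 2-byte form C6 96 at offsets 13–14.
U+1F63A → 4-byte form F0 9F 98 BA at offsets 15–18.
Offset 16 falls in char 6's range; it's byte 2 of F0 9F 98 BA = 0x9F.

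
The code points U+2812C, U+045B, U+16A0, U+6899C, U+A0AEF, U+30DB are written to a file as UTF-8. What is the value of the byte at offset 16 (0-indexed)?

U+2812C → 4-byte form F0 A8 84 AC at offsets 0–3.
U+045B → 2-byte form D1 9B at offsets 4–5.
U+16A0 → 3-byte form E1 9A A0 at offsets 6–8.
U+6899C → 4-byte form F1 A8 A6 9C at offsets 9–12.
U+A0AEF → 4-byte form F2 A0 AB AF at offsets 13–16.
Offset 16 falls in char 5's range; it's byte 4 of F2 A0 AB AF = 0xAF.

0xAF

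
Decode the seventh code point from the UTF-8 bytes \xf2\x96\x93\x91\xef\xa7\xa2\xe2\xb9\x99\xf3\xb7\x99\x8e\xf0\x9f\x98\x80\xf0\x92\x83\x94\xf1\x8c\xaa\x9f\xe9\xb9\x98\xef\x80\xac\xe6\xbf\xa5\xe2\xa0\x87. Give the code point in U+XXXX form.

U+4CA9F

Offset 0: leading byte 0xF2 = 11110010 → 4-byte char #1 = F2 96 93 91.
Offset 4: leading byte 0xEF = 11101111 → 3-byte char #2 = EF A7 A2.
Offset 7: leading byte 0xE2 = 11100010 → 3-byte char #3 = E2 B9 99.
Offset 10: leading byte 0xF3 = 11110011 → 4-byte char #4 = F3 B7 99 8E.
Offset 14: leading byte 0xF0 = 11110000 → 4-byte char #5 = F0 9F 98 80.
Offset 18: leading byte 0xF0 = 11110000 → 4-byte char #6 = F0 92 83 94.
Offset 22: leading byte 0xF1 = 11110001 → 4-byte char #7 = F1 8C AA 9F.
Leading byte 0xF1 = 11110001 matches 11110xxx → 4-byte sequence.
Byte 1: 0xF1 = 11110001, payload 001 (3 bits).
Byte 2: 0x8C = 10001100 (10xxxxxx ✓), payload 001100.
Byte 3: 0xAA = 10101010 (10xxxxxx ✓), payload 101010.
Byte 4: 0x9F = 10011111 (10xxxxxx ✓), payload 011111.
Concatenate: 001001100101010011111 = 0x4CA9F (21 bits → U+4CA9F).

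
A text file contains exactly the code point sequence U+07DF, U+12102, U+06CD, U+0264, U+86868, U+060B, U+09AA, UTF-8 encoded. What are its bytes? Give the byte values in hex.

DF 9F F0 92 84 82 DB 8D C9 A4 F2 86 A1 A8 D8 8B E0 A6 AA

U+07DF: 2-byte form → DF 9F.
U+12102: 4-byte form → F0 92 84 82.
U+06CD: 2-byte form → DB 8D.
U+0264: 2-byte form → C9 A4.
U+86868: 4-byte form → F2 86 A1 A8.
U+060B: 2-byte form → D8 8B.
U+09AA: 3-byte form → E0 A6 AA.
Concatenated (19 bytes): DF 9F F0 92 84 82 DB 8D C9 A4 F2 86 A1 A8 D8 8B E0 A6 AA.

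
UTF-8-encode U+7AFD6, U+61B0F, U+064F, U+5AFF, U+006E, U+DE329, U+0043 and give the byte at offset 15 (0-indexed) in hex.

U+7AFD6 → 4-byte form F1 BA BF 96 at offsets 0–3.
U+61B0F → 4-byte form F1 A1 AC 8F at offsets 4–7.
U+064F → 2-byte form D9 8F at offsets 8–9.
U+5AFF → 3-byte form E5 AB BF at offsets 10–12.
U+006E → 1-byte form 6E at offsets 13–13.
U+DE329 → 4-byte form F3 9E 8C A9 at offsets 14–17.
Offset 15 falls in char 6's range; it's byte 2 of F3 9E 8C A9 = 0x9E.

0x9E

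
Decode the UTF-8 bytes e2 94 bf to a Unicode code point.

Leading byte 0xE2 = 11100010 matches 1110xxxx → 3-byte sequence.
Byte 1: 0xE2 = 11100010, payload 0010 (4 bits).
Byte 2: 0x94 = 10010100 (10xxxxxx ✓), payload 010100.
Byte 3: 0xBF = 10111111 (10xxxxxx ✓), payload 111111.
Concatenate: 0010010100111111 = 0x253F (16 bits → U+253F).

U+253F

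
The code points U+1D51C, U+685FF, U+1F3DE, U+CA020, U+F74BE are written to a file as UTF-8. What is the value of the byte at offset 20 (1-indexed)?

1-indexed offset 20 is 0-indexed offset 19.
U+1D51C → 4-byte form F0 9D 94 9C at offsets 0–3.
U+685FF → 4-byte form F1 A8 97 BF at offsets 4–7.
U+1F3DE → 4-byte form F0 9F 8F 9E at offsets 8–11.
U+CA020 → 4-byte form F3 8A 80 A0 at offsets 12–15.
U+F74BE → 4-byte form F3 B7 92 BE at offsets 16–19.
Offset 19 falls in char 5's range; it's byte 4 of F3 B7 92 BE = 0xBE.

0xBE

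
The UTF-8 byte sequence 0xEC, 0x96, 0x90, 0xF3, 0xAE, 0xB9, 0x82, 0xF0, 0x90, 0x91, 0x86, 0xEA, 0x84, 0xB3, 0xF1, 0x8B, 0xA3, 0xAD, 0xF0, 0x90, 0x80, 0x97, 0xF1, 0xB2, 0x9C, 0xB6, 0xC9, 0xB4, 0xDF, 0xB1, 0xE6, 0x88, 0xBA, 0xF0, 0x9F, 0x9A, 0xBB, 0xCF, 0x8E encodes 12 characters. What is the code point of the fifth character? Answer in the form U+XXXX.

U+4B8ED

Offset 0: leading byte 0xEC = 11101100 → 3-byte char #1 = EC 96 90.
Offset 3: leading byte 0xF3 = 11110011 → 4-byte char #2 = F3 AE B9 82.
Offset 7: leading byte 0xF0 = 11110000 → 4-byte char #3 = F0 90 91 86.
Offset 11: leading byte 0xEA = 11101010 → 3-byte char #4 = EA 84 B3.
Offset 14: leading byte 0xF1 = 11110001 → 4-byte char #5 = F1 8B A3 AD.
Leading byte 0xF1 = 11110001 matches 11110xxx → 4-byte sequence.
Byte 1: 0xF1 = 11110001, payload 001 (3 bits).
Byte 2: 0x8B = 10001011 (10xxxxxx ✓), payload 001011.
Byte 3: 0xA3 = 10100011 (10xxxxxx ✓), payload 100011.
Byte 4: 0xAD = 10101101 (10xxxxxx ✓), payload 101101.
Concatenate: 001001011100011101101 = 0x4B8ED (21 bits → U+4B8ED).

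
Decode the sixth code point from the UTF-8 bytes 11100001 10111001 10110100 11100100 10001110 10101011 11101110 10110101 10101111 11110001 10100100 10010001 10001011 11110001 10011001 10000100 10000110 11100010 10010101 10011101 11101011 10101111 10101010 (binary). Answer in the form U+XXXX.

Offset 0: leading byte 0xE1 = 11100001 → 3-byte char #1 = E1 B9 B4.
Offset 3: leading byte 0xE4 = 11100100 → 3-byte char #2 = E4 8E AB.
Offset 6: leading byte 0xEE = 11101110 → 3-byte char #3 = EE B5 AF.
Offset 9: leading byte 0xF1 = 11110001 → 4-byte char #4 = F1 A4 91 8B.
Offset 13: leading byte 0xF1 = 11110001 → 4-byte char #5 = F1 99 84 86.
Offset 17: leading byte 0xE2 = 11100010 → 3-byte char #6 = E2 95 9D.
Leading byte 0xE2 = 11100010 matches 1110xxxx → 3-byte sequence.
Byte 1: 0xE2 = 11100010, payload 0010 (4 bits).
Byte 2: 0x95 = 10010101 (10xxxxxx ✓), payload 010101.
Byte 3: 0x9D = 10011101 (10xxxxxx ✓), payload 011101.
Concatenate: 0010010101011101 = 0x255D (16 bits → U+255D).

U+255D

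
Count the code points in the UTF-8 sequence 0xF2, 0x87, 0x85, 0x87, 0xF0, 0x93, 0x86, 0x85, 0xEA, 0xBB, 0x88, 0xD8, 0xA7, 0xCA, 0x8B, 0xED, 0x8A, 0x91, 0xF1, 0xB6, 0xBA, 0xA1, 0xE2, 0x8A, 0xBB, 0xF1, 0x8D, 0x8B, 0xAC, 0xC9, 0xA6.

Byte at offset 0: 0xF2 = 11110010 → 4-byte char (#1). Advance 4.
Byte at offset 4: 0xF0 = 11110000 → 4-byte char (#2). Advance 4.
Byte at offset 8: 0xEA = 11101010 → 3-byte char (#3). Advance 3.
Byte at offset 11: 0xD8 = 11011000 → 2-byte char (#4). Advance 2.
Byte at offset 13: 0xCA = 11001010 → 2-byte char (#5). Advance 2.
Byte at offset 15: 0xED = 11101101 → 3-byte char (#6). Advance 3.
Byte at offset 18: 0xF1 = 11110001 → 4-byte char (#7). Advance 4.
Byte at offset 22: 0xE2 = 11100010 → 3-byte char (#8). Advance 3.
Byte at offset 25: 0xF1 = 11110001 → 4-byte char (#9). Advance 4.
Byte at offset 29: 0xC9 = 11001001 → 2-byte char (#10). Advance 2.
Reached end at offset 31 after 10 code points.

10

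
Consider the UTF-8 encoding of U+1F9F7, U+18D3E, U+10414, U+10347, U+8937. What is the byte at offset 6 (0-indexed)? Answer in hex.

0xB4

U+1F9F7 → 4-byte form F0 9F A7 B7 at offsets 0–3.
U+18D3E → 4-byte form F0 98 B4 BE at offsets 4–7.
Offset 6 falls in char 2's range; it's byte 3 of F0 98 B4 BE = 0xB4.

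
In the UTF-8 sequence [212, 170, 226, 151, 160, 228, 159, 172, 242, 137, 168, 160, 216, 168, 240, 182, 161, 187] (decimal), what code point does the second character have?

Offset 0: leading byte 0xD4 = 11010100 → 2-byte char #1 = D4 AA.
Offset 2: leading byte 0xE2 = 11100010 → 3-byte char #2 = E2 97 A0.
Leading byte 0xE2 = 11100010 matches 1110xxxx → 3-byte sequence.
Byte 1: 0xE2 = 11100010, payload 0010 (4 bits).
Byte 2: 0x97 = 10010111 (10xxxxxx ✓), payload 010111.
Byte 3: 0xA0 = 10100000 (10xxxxxx ✓), payload 100000.
Concatenate: 0010010111100000 = 0x25E0 (16 bits → U+25E0).

U+25E0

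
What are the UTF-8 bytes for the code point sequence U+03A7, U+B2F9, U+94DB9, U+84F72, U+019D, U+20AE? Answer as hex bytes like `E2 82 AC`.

U+03A7: 2-byte form → CE A7.
U+B2F9: 3-byte form → EB 8B B9.
U+94DB9: 4-byte form → F2 94 B6 B9.
U+84F72: 4-byte form → F2 84 BD B2.
U+019D: 2-byte form → C6 9D.
U+20AE: 3-byte form → E2 82 AE.
Concatenated (18 bytes): CE A7 EB 8B B9 F2 94 B6 B9 F2 84 BD B2 C6 9D E2 82 AE.

CE A7 EB 8B B9 F2 94 B6 B9 F2 84 BD B2 C6 9D E2 82 AE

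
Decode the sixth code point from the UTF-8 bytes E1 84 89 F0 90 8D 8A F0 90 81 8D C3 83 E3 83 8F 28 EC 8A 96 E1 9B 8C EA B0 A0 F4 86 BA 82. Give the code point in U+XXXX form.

U+0028

Offset 0: leading byte 0xE1 = 11100001 → 3-byte char #1 = E1 84 89.
Offset 3: leading byte 0xF0 = 11110000 → 4-byte char #2 = F0 90 8D 8A.
Offset 7: leading byte 0xF0 = 11110000 → 4-byte char #3 = F0 90 81 8D.
Offset 11: leading byte 0xC3 = 11000011 → 2-byte char #4 = C3 83.
Offset 13: leading byte 0xE3 = 11100011 → 3-byte char #5 = E3 83 8F.
Offset 16: leading byte 0x28 = 00101000 → 1-byte char #6 = 28.
Leading byte 0x28 = 00101000 matches 0xxxxxxx → 1-byte sequence.
Byte 1: 0x28 = 00101000, payload 0101000 (7 bits).
Concatenate: 0101000 = 0x28 (7 bits → U+0028).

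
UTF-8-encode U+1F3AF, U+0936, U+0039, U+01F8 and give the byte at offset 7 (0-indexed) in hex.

0x39

U+1F3AF → 4-byte form F0 9F 8E AF at offsets 0–3.
U+0936 → 3-byte form E0 A4 B6 at offsets 4–6.
U+0039 → 1-byte form 39 at offsets 7–7.
Offset 7 falls in char 3's range; it's byte 1 of 39 = 0x39.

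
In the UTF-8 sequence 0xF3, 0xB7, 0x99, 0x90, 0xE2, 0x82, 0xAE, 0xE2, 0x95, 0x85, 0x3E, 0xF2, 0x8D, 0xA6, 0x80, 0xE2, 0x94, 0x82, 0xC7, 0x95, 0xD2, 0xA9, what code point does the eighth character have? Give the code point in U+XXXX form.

Offset 0: leading byte 0xF3 = 11110011 → 4-byte char #1 = F3 B7 99 90.
Offset 4: leading byte 0xE2 = 11100010 → 3-byte char #2 = E2 82 AE.
Offset 7: leading byte 0xE2 = 11100010 → 3-byte char #3 = E2 95 85.
Offset 10: leading byte 0x3E = 00111110 → 1-byte char #4 = 3E.
Offset 11: leading byte 0xF2 = 11110010 → 4-byte char #5 = F2 8D A6 80.
Offset 15: leading byte 0xE2 = 11100010 → 3-byte char #6 = E2 94 82.
Offset 18: leading byte 0xC7 = 11000111 → 2-byte char #7 = C7 95.
Offset 20: leading byte 0xD2 = 11010010 → 2-byte char #8 = D2 A9.
Leading byte 0xD2 = 11010010 matches 110xxxxx → 2-byte sequence.
Byte 1: 0xD2 = 11010010, payload 10010 (5 bits).
Byte 2: 0xA9 = 10101001 (10xxxxxx ✓), payload 101001.
Concatenate: 10010101001 = 0x4A9 (11 bits → U+04A9).

U+04A9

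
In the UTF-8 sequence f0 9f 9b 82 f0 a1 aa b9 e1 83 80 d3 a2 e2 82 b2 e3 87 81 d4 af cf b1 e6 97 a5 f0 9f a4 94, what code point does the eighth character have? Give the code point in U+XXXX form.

U+03F1

Offset 0: leading byte 0xF0 = 11110000 → 4-byte char #1 = F0 9F 9B 82.
Offset 4: leading byte 0xF0 = 11110000 → 4-byte char #2 = F0 A1 AA B9.
Offset 8: leading byte 0xE1 = 11100001 → 3-byte char #3 = E1 83 80.
Offset 11: leading byte 0xD3 = 11010011 → 2-byte char #4 = D3 A2.
Offset 13: leading byte 0xE2 = 11100010 → 3-byte char #5 = E2 82 B2.
Offset 16: leading byte 0xE3 = 11100011 → 3-byte char #6 = E3 87 81.
Offset 19: leading byte 0xD4 = 11010100 → 2-byte char #7 = D4 AF.
Offset 21: leading byte 0xCF = 11001111 → 2-byte char #8 = CF B1.
Leading byte 0xCF = 11001111 matches 110xxxxx → 2-byte sequence.
Byte 1: 0xCF = 11001111, payload 01111 (5 bits).
Byte 2: 0xB1 = 10110001 (10xxxxxx ✓), payload 110001.
Concatenate: 01111110001 = 0x3F1 (11 bits → U+03F1).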